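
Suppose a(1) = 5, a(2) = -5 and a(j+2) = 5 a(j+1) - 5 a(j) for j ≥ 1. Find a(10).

a(3) = 5·(-5) - 5·5 = -50
a(4) = 5·(-50) - 5·(-5) = -225
a(5) = 5·(-225) - 5·(-50) = -875
a(6) = 5·(-875) - 5·(-225) = -3250
a(7) = 5·(-3250) - 5·(-875) = -11875
a(8) = 5·(-11875) - 5·(-3250) = -43125
a(9) = 5·(-43125) - 5·(-11875) = -156250
a(10) = 5·(-156250) - 5·(-43125) = -565625

-565625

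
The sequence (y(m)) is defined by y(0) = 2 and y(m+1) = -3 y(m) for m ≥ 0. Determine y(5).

-486

y(1) = -3·2 = -6
y(2) = -3·(-6) = 18
y(3) = -3·18 = -54
y(4) = -3·(-54) = 162
y(5) = -3·162 = -486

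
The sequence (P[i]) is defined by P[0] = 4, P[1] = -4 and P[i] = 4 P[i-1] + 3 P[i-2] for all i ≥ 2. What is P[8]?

-58108

P[2] = 4(-4) + 3(4) = -4
P[3] = 4(-4) + 3(-4) = -28
P[4] = 4(-28) + 3(-4) = -124
P[5] = 4(-124) + 3(-28) = -580
P[6] = 4(-580) + 3(-124) = -2692
P[7] = 4(-2692) + 3(-580) = -12508
P[8] = 4(-12508) + 3(-2692) = -58108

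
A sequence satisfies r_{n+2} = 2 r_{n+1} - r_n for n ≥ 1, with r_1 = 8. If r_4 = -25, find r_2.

-3

Let r_2 = z.
r_3 = -8 + 2z
r_4 = -16 + 3z
So -16 + 3z = -25, giving z = -3.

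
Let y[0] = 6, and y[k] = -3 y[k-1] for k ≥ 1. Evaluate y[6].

4374

y[1] = -3·6 = -18
y[2] = -3·(-18) = 54
y[3] = -3·54 = -162
y[4] = -3·(-162) = 486
y[5] = -3·486 = -1458
y[6] = -3·(-1458) = 4374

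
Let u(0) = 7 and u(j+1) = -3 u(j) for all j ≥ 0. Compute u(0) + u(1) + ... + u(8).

u(1) = -3(7) = -21
u(2) = -3(-21) = 63
u(3) = -3(63) = -189
u(4) = -3(-189) = 567
u(5) = -3(567) = -1701
u(6) = -3(-1701) = 5103
u(7) = -3(5103) = -15309
u(8) = -3(-15309) = 45927
Sum = 7 + (-21) + 63 + (-189) + 567 + (-1701) + 5103 + (-15309) + 45927 = 34447

34447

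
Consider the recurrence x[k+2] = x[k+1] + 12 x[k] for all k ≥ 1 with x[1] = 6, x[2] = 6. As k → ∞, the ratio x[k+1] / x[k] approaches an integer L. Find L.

4

The characteristic equation is r^2 - r - 12 = 0, which factors as (r - 4)(r + 3) = 0.
So the roots are 4 and -3. Since |4| > |-3| and the coefficient of 4^k is non-zero, the ratio tends to 4.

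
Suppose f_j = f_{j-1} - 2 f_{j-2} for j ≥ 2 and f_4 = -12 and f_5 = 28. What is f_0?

6

Rearranging, f_{j-2} = (f_j - f_{j-1}) / -2.
f_3 = (28 - (-12)) / -2 = 40/-2 = -20
f_2 = (-12 - (-20)) / -2 = 8/-2 = -4
f_1 = (-20 - (-4)) / -2 = -16/-2 = 8
f_0 = (-4 - 8) / -2 = -12/-2 = 6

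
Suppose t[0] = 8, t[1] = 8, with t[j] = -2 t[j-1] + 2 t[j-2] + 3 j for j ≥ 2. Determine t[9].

1861

t[2] = -2·8 + 2·8 + 6 = 6
t[3] = -2·6 + 2·8 + 9 = 13
t[4] = -2·13 + 2·6 + 12 = -2
t[5] = -2·(-2) + 2·13 + 15 = 45
t[6] = -2·45 + 2·(-2) + 18 = -76
t[7] = -2·(-76) + 2·45 + 21 = 263
t[8] = -2·263 + 2·(-76) + 24 = -654
t[9] = -2·(-654) + 2·263 + 27 = 1861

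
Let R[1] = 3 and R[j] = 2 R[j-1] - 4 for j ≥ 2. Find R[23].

The fixed point is -4/(1 - 2) = 4, so R[j] - 4 = 2(R[j-1] - 4).
Hence R[j] = -1·2^{j-1} + 4.
R[23] = -1·2^{22} + 4 = -1·4194304 + 4 = -4194300.

-4194300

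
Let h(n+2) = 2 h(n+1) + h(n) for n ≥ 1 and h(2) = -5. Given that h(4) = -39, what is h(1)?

Let h(1) = v.
h(3) = -10 + v
h(4) = -25 + 2v
So -25 + 2v = -39, giving v = -7.

-7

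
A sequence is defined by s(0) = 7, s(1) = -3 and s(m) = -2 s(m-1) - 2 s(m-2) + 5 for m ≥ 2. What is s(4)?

-23

s(2) = -2(-3) - 2(7) + 5 = -3
s(3) = -2(-3) - 2(-3) + 5 = 17
s(4) = -2(17) - 2(-3) + 5 = -23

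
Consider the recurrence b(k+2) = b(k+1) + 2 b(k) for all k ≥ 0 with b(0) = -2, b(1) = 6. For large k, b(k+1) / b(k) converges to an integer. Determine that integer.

The characteristic equation is r^2 - r - 2 = 0, which factors as (r - 2)(r + 1) = 0.
So the roots are 2 and -1. Since |2| > |-1| and the coefficient of 2^k is non-zero, the ratio tends to 2.

2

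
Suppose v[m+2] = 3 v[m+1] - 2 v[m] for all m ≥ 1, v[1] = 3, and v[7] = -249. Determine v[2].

-1

Let v[2] = w.
v[3] = -6 + 3w
v[4] = -18 + 7w
v[5] = -42 + 15w
v[6] = -90 + 31w
v[7] = -186 + 63w
So -186 + 63w = -249, giving w = -1.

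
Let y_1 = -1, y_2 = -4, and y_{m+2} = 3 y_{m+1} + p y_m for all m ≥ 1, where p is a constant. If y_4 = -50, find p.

y_3 = -12 - p
y_4 = -36 - 7p
So -36 - 7p = -50, giving p = 2.

2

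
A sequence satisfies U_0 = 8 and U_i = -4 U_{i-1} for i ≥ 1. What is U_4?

2048

U_1 = -4·8 = -32
U_2 = -4·(-32) = 128
U_3 = -4·128 = -512
U_4 = -4·(-512) = 2048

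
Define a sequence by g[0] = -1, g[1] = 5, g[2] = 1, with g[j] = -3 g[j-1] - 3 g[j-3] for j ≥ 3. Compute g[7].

423

g[3] = -3(1) - 3(-1) = 0
g[4] = -3(0) - 3(5) = -15
g[5] = -3(-15) - 3(1) = 42
g[6] = -3(42) - 3(0) = -126
g[7] = -3(-126) - 3(-15) = 423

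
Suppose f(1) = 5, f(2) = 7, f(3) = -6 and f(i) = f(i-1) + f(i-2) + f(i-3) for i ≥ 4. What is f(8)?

34

f(4) = (-6) + 7 + 5 = 6
f(5) = 6 + (-6) + 7 = 7
f(6) = 7 + 6 + (-6) = 7
f(7) = 7 + 7 + 6 = 20
f(8) = 20 + 7 + 7 = 34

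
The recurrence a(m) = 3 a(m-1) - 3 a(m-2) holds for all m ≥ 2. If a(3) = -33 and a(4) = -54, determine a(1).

-4

Rearranging, a(m-2) = (a(m) - 3 a(m-1)) / -3.
a(2) = (-54 - 3·(-33)) / -3 = 45/-3 = -15
a(1) = (-33 - 3·(-15)) / -3 = 12/-3 = -4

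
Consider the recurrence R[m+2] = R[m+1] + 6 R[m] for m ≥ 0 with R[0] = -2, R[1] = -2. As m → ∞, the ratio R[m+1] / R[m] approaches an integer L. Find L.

The characteristic equation is r^2 - r - 6 = 0, which factors as (r - 3)(r + 2) = 0.
So the roots are 3 and -2. Since |3| > |-2| and the coefficient of 3^m is non-zero, the ratio tends to 3.

3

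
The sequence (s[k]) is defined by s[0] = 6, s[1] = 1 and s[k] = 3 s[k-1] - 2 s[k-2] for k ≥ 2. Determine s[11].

-10229

s[2] = 3*1 - 2*6 = -9
s[3] = 3*(-9) - 2*1 = -29
s[4] = 3*(-29) - 2*(-9) = -69
s[5] = 3*(-69) - 2*(-29) = -149
s[6] = 3*(-149) - 2*(-69) = -309
s[7] = 3*(-309) - 2*(-149) = -629
s[8] = 3*(-629) - 2*(-309) = -1269
s[9] = 3*(-1269) - 2*(-629) = -2549
s[10] = 3*(-2549) - 2*(-1269) = -5109
s[11] = 3*(-5109) - 2*(-2549) = -10229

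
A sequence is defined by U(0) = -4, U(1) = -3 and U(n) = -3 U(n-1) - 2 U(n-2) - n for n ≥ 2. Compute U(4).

92

U(2) = -3·(-3) - 2·(-4) - 2 = 15
U(3) = -3·15 - 2·(-3) - 3 = -42
U(4) = -3·(-42) - 2·15 - 4 = 92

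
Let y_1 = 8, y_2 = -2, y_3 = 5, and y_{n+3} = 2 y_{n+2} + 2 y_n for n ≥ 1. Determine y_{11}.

y_4 = 2·5 + 2·8 = 26
y_5 = 2·26 + 2·(-2) = 48
y_6 = 2·48 + 2·5 = 106
y_7 = 2·106 + 2·26 = 264
y_8 = 2·264 + 2·48 = 624
y_9 = 2·624 + 2·106 = 1460
y_{10} = 2·1460 + 2·264 = 3448
y_{11} = 2·3448 + 2·624 = 8144

8144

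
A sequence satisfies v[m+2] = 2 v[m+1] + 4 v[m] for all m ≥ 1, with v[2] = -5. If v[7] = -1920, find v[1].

Let v[1] = y.
v[3] = -10 + 4y
v[4] = -40 + 8y
v[5] = -120 + 32y
v[6] = -400 + 96y
v[7] = -1280 + 320y
So -1280 + 320y = -1920, giving y = -2.

-2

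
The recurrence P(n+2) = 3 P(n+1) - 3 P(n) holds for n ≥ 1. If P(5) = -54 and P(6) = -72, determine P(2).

Rearranging, P(n-2) = (P(n) - 3 P(n-1)) / -3.
P(4) = (-72 - 3·(-54)) / -3 = 90/-3 = -30
P(3) = (-54 - 3·(-30)) / -3 = 36/-3 = -12
P(2) = (-30 - 3·(-12)) / -3 = 6/-3 = -2

-2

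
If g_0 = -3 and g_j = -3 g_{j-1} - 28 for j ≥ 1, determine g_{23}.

The fixed point is -28/(1 + 3) = -7, so g_j + 7 = -3(g_{j-1} + 7).
Hence g_j = 4·(-3)^j - 7.
g_{23} = 4·(-3)^{23} - 7 = 4·-94143178827 - 7 = -376572715315.

-376572715315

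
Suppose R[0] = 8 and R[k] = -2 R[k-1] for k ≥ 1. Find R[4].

R[1] = -2(8) = -16
R[2] = -2(-16) = 32
R[3] = -2(32) = -64
R[4] = -2(-64) = 128

128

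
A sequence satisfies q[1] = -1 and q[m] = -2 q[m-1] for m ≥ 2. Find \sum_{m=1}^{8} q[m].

85

q[2] = -2*(-1) = 2
q[3] = -2*2 = -4
q[4] = -2*(-4) = 8
q[5] = -2*8 = -16
q[6] = -2*(-16) = 32
q[7] = -2*32 = -64
q[8] = -2*(-64) = 128
Sum = (-1) + 2 + (-4) + 8 + (-16) + 32 + (-64) + 128 = 85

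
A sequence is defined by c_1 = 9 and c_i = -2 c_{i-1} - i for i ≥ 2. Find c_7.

609

c_2 = -2·9 - 2 = -20
c_3 = -2·(-20) - 3 = 37
c_4 = -2·37 - 4 = -78
c_5 = -2·(-78) - 5 = 151
c_6 = -2·151 - 6 = -308
c_7 = -2·(-308) - 7 = 609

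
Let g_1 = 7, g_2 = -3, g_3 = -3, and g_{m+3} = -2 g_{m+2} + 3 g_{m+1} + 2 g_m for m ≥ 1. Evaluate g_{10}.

6437

g_4 = -2(-3) + 3(-3) + 2(7) = 11
g_5 = -2(11) + 3(-3) + 2(-3) = -37
g_6 = -2(-37) + 3(11) + 2(-3) = 101
g_7 = -2(101) + 3(-37) + 2(11) = -291
g_8 = -2(-291) + 3(101) + 2(-37) = 811
g_9 = -2(811) + 3(-291) + 2(101) = -2293
g_{10} = -2(-2293) + 3(811) + 2(-291) = 6437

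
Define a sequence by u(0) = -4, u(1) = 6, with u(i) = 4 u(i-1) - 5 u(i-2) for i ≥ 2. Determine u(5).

u(2) = 4*6 - 5*(-4) = 44
u(3) = 4*44 - 5*6 = 146
u(4) = 4*146 - 5*44 = 364
u(5) = 4*364 - 5*146 = 726

726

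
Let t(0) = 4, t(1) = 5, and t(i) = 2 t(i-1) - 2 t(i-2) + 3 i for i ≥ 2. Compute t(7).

t(2) = 2·5 - 2·4 + 6 = 8
t(3) = 2·8 - 2·5 + 9 = 15
t(4) = 2·15 - 2·8 + 12 = 26
t(5) = 2·26 - 2·15 + 15 = 37
t(6) = 2·37 - 2·26 + 18 = 40
t(7) = 2·40 - 2·37 + 21 = 27

27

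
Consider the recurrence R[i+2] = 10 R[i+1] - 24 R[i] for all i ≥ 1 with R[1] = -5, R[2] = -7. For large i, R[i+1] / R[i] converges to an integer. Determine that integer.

6

The characteristic equation is r^2 - 10r + 24 = 0, which factors as (r - 6)(r - 4) = 0.
So the roots are 6 and 4. Since |6| > |4| and the coefficient of 6^i is non-zero, the ratio tends to 6.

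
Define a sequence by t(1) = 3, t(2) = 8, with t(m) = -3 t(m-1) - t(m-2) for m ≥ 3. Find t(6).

503

t(3) = -3*8 - 3 = -27
t(4) = -3*(-27) - 8 = 73
t(5) = -3*73 - (-27) = -192
t(6) = -3*(-192) - 73 = 503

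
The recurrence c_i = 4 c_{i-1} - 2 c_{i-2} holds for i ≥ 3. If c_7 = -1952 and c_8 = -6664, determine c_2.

Rearranging, c_{i-2} = (c_i - 4 c_{i-1}) / -2.
c_6 = (-6664 - 4(-1952)) / -2 = 1144/-2 = -572
c_5 = (-1952 - 4(-572)) / -2 = 336/-2 = -168
c_4 = (-572 - 4(-168)) / -2 = 100/-2 = -50
c_3 = (-168 - 4(-50)) / -2 = 32/-2 = -16
c_2 = (-50 - 4(-16)) / -2 = 14/-2 = -7

-7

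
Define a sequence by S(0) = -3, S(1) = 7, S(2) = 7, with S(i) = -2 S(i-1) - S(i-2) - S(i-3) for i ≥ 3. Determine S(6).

62

S(3) = -2·7 - 7 - (-3) = -18
S(4) = -2·(-18) - 7 - 7 = 22
S(5) = -2·22 - (-18) - 7 = -33
S(6) = -2·(-33) - 22 - (-18) = 62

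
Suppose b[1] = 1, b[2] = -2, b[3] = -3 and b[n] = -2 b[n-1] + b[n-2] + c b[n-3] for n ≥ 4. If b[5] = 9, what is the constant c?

-5

b[4] = 4 + c
b[5] = -11 - 4c
So -11 - 4c = 9, giving c = -5.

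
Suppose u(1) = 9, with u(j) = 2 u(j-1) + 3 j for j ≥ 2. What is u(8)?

2274

u(2) = 2(9) + 6 = 24
u(3) = 2(24) + 9 = 57
u(4) = 2(57) + 12 = 126
u(5) = 2(126) + 15 = 267
u(6) = 2(267) + 18 = 552
u(7) = 2(552) + 21 = 1125
u(8) = 2(1125) + 24 = 2274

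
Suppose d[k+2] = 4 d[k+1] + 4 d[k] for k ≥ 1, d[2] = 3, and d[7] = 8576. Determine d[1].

Let d[1] = v.
d[3] = 12 + 4v
d[4] = 60 + 16v
d[5] = 288 + 80v
d[6] = 1392 + 384v
d[7] = 6720 + 1856v
So 6720 + 1856v = 8576, giving v = 1.

1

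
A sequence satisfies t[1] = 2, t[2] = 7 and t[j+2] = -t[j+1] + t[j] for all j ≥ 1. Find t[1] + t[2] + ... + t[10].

132

t[3] = -7 + 2 = -5
t[4] = -(-5) + 7 = 12
t[5] = -12 + (-5) = -17
t[6] = -(-17) + 12 = 29
t[7] = -29 + (-17) = -46
t[8] = -(-46) + 29 = 75
t[9] = -75 + (-46) = -121
t[10] = -(-121) + 75 = 196
Sum = 2 + 7 + (-5) + 12 + (-17) + 29 + (-46) + 75 + (-121) + 196 = 132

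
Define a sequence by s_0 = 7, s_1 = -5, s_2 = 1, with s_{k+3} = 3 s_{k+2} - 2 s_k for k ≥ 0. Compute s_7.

s_3 = 3*1 - 2*7 = -11
s_4 = 3*(-11) - 2*(-5) = -23
s_5 = 3*(-23) - 2*1 = -71
s_6 = 3*(-71) - 2*(-11) = -191
s_7 = 3*(-191) - 2*(-23) = -527

-527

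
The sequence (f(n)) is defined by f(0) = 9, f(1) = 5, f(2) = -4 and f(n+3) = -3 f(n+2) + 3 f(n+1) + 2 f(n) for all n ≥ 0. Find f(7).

7145

f(3) = -3*(-4) + 3*5 + 2*9 = 45
f(4) = -3*45 + 3*(-4) + 2*5 = -137
f(5) = -3*(-137) + 3*45 + 2*(-4) = 538
f(6) = -3*538 + 3*(-137) + 2*45 = -1935
f(7) = -3*(-1935) + 3*538 + 2*(-137) = 7145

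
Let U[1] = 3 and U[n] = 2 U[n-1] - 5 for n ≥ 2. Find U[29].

-536870907

The fixed point is -5/(1 - 2) = 5, so U[n] - 5 = 2(U[n-1] - 5).
Hence U[n] = -2·2^{n-1} + 5.
U[29] = -2·2^{28} + 5 = -2·268435456 + 5 = -536870907.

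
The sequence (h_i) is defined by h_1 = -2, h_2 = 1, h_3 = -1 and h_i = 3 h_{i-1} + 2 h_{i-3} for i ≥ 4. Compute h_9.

-1951

h_4 = 3·(-1) + 2·(-2) = -7
h_5 = 3·(-7) + 2·1 = -19
h_6 = 3·(-19) + 2·(-1) = -59
h_7 = 3·(-59) + 2·(-7) = -191
h_8 = 3·(-191) + 2·(-19) = -611
h_9 = 3·(-611) + 2·(-59) = -1951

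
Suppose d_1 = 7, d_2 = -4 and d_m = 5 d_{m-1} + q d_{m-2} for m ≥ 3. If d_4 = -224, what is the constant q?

-4

d_3 = -20 + 7q
d_4 = -100 + 31q
So -100 + 31q = -224, giving q = -4.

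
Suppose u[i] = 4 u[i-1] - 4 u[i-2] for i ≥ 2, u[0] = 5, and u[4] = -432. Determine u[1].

Let u[1] = v.
u[2] = -20 + 4v
u[3] = -80 + 12v
u[4] = -240 + 32v
So -240 + 32v = -432, giving v = -6.

-6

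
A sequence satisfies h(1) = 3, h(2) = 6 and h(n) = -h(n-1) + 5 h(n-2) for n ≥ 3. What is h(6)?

81

h(3) = -6 + 5·3 = 9
h(4) = -9 + 5·6 = 21
h(5) = -21 + 5·9 = 24
h(6) = -24 + 5·21 = 81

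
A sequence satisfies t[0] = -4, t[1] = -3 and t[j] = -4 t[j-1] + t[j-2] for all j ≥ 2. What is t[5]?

t[2] = -4·(-3) + (-4) = 8
t[3] = -4·8 + (-3) = -35
t[4] = -4·(-35) + 8 = 148
t[5] = -4·148 + (-35) = -627

-627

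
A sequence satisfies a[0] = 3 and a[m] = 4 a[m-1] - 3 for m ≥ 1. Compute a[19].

549755813889

The fixed point is -3/(1 - 4) = 1, so a[m] - 1 = 4(a[m-1] - 1).
Hence a[m] = 2·4^m + 1.
a[19] = 2·4^{19} + 1 = 2·274877906944 + 1 = 549755813889.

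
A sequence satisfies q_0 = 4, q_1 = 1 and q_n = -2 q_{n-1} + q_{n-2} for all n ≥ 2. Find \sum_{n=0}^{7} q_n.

q_2 = -2(1) + 4 = 2
q_3 = -2(2) + 1 = -3
q_4 = -2(-3) + 2 = 8
q_5 = -2(8) + (-3) = -19
q_6 = -2(-19) + 8 = 46
q_7 = -2(46) + (-19) = -111
Sum = 4 + 1 + 2 + (-3) + 8 + (-19) + 46 + (-111) = -72

-72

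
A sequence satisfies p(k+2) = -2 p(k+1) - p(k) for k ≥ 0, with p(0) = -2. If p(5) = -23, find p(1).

-3

Let p(1) = v.
p(2) = 2 - 2v
p(3) = -4 + 3v
p(4) = 6 - 4v
p(5) = -8 + 5v
So -8 + 5v = -23, giving v = -3.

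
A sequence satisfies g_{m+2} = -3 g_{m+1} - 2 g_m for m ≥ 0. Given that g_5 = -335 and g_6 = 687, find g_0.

Rearranging, g_{m-2} = (g_m + 3 g_{m-1}) / -2.
g_4 = (687 + 3(-335)) / -2 = -318/-2 = 159
g_3 = (-335 + 3(159)) / -2 = 142/-2 = -71
g_2 = (159 + 3(-71)) / -2 = -54/-2 = 27
g_1 = (-71 + 3(27)) / -2 = 10/-2 = -5
g_0 = (27 + 3(-5)) / -2 = 12/-2 = -6

-6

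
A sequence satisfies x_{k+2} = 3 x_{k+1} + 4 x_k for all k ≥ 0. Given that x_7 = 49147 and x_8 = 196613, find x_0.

Rearranging, x_{k-2} = (x_k - 3 x_{k-1}) / 4.
x_6 = (196613 - 3·49147) / 4 = 49172/4 = 12293
x_5 = (49147 - 3·12293) / 4 = 12268/4 = 3067
x_4 = (12293 - 3·3067) / 4 = 3092/4 = 773
x_3 = (3067 - 3·773) / 4 = 748/4 = 187
x_2 = (773 - 3·187) / 4 = 212/4 = 53
x_1 = (187 - 3·53) / 4 = 28/4 = 7
x_0 = (53 - 3·7) / 4 = 32/4 = 8

8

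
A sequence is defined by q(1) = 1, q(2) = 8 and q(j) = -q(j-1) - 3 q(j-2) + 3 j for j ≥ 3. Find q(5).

31

q(3) = -8 - 3·1 + 9 = -2
q(4) = -(-2) - 3·8 + 12 = -10
q(5) = -(-10) - 3·(-2) + 15 = 31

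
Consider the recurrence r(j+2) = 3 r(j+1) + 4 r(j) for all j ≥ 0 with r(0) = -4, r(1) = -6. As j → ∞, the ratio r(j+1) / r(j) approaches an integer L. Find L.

The characteristic equation is r^2 - 3r - 4 = 0, which factors as (r - 4)(r + 1) = 0.
So the roots are 4 and -1. Since |4| > |-1| and the coefficient of 4^j is non-zero, the ratio tends to 4.

4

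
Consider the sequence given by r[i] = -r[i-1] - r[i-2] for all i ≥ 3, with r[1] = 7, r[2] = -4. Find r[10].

r[3] = -(-4) - 7 = -3
r[4] = -(-3) - (-4) = 7
r[5] = -7 - (-3) = -4
r[6] = -(-4) - 7 = -3
r[7] = -(-3) - (-4) = 7
r[8] = -7 - (-3) = -4
r[9] = -(-4) - 7 = -3
r[10] = -(-3) - (-4) = 7

7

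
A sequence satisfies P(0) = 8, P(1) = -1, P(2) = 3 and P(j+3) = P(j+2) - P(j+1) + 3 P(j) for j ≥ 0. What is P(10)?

P(3) = 3 - (-1) + 3(8) = 28
P(4) = 28 - 3 + 3(-1) = 22
P(5) = 22 - 28 + 3(3) = 3
P(6) = 3 - 22 + 3(28) = 65
P(7) = 65 - 3 + 3(22) = 128
P(8) = 128 - 65 + 3(3) = 72
P(9) = 72 - 128 + 3(65) = 139
P(10) = 139 - 72 + 3(128) = 451

451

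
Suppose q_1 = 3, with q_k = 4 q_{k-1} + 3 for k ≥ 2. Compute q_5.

1023

q_2 = 4*3 + 3 = 15
q_3 = 4*15 + 3 = 63
q_4 = 4*63 + 3 = 255
q_5 = 4*255 + 3 = 1023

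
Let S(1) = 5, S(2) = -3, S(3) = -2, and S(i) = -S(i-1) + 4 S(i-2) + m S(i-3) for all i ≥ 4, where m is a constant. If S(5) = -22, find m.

3

S(4) = -10 + 5m
S(5) = 2 - 8m
So 2 - 8m = -22, giving m = 3.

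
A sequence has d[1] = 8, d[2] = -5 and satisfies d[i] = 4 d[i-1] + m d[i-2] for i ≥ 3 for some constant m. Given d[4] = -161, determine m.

d[3] = -20 + 8m
d[4] = -80 + 27m
So -80 + 27m = -161, giving m = -3.

-3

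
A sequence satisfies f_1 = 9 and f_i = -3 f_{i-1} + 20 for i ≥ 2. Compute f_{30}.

The fixed point is 20/(1 + 3) = 5, so f_i - 5 = -3(f_{i-1} - 5).
Hence f_i = 4·(-3)^{i-1} + 5.
f_{30} = 4·(-3)^{29} + 5 = 4·-68630377364883 + 5 = -274521509459527.

-274521509459527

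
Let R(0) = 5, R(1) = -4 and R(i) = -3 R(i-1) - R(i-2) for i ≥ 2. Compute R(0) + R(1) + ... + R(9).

R(2) = -3(-4) - 5 = 7
R(3) = -3(7) - (-4) = -17
R(4) = -3(-17) - 7 = 44
R(5) = -3(44) - (-17) = -115
R(6) = -3(-115) - 44 = 301
R(7) = -3(301) - (-115) = -788
R(8) = -3(-788) - 301 = 2063
R(9) = -3(2063) - (-788) = -5401
Sum = 5 + (-4) + 7 + (-17) + 44 + (-115) + 301 + (-788) + 2063 + (-5401) = -3905

-3905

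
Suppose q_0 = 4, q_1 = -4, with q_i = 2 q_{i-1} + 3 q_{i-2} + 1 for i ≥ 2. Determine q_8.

q_2 = 2(-4) + 3(4) + 1 = 5
q_3 = 2(5) + 3(-4) + 1 = -1
q_4 = 2(-1) + 3(5) + 1 = 14
q_5 = 2(14) + 3(-1) + 1 = 26
q_6 = 2(26) + 3(14) + 1 = 95
q_7 = 2(95) + 3(26) + 1 = 269
q_8 = 2(269) + 3(95) + 1 = 824

824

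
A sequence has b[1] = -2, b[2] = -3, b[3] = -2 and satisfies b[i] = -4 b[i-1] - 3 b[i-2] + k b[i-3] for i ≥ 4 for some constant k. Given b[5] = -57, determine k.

b[4] = 17 - 2k
b[5] = -62 + 5k
So -62 + 5k = -57, giving k = 1.

1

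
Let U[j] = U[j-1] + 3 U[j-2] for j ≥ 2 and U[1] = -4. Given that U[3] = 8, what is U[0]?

8

Let U[0] = x.
U[2] = -4 + 3x
U[3] = -16 + 3x
So -16 + 3x = 8, giving x = 8.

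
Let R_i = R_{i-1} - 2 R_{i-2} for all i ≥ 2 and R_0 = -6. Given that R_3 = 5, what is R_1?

7

Let R_1 = z.
R_2 = 12 + z
R_3 = 12 - z
So 12 - z = 5, giving z = 7.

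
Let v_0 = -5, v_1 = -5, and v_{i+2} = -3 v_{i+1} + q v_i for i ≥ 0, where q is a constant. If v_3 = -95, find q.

-5

v_2 = 15 - 5q
v_3 = -45 + 10q
So -45 + 10q = -95, giving q = -5.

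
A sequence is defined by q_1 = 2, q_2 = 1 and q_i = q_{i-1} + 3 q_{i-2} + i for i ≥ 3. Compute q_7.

q_3 = 1 + 3(2) + 3 = 10
q_4 = 10 + 3(1) + 4 = 17
q_5 = 17 + 3(10) + 5 = 52
q_6 = 52 + 3(17) + 6 = 109
q_7 = 109 + 3(52) + 7 = 272

272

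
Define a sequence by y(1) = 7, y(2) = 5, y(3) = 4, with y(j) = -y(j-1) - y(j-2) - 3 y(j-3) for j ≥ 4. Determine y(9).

y(4) = -4 - 5 - 3(7) = -30
y(5) = -(-30) - 4 - 3(5) = 11
y(6) = -11 - (-30) - 3(4) = 7
y(7) = -7 - 11 - 3(-30) = 72
y(8) = -72 - 7 - 3(11) = -112
y(9) = -(-112) - 72 - 3(7) = 19

19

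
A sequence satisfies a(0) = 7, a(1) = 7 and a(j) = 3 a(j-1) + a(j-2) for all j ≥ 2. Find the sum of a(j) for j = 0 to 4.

434

a(2) = 3*7 + 7 = 28
a(3) = 3*28 + 7 = 91
a(4) = 3*91 + 28 = 301
Sum = 7 + 7 + 28 + 91 + 301 = 434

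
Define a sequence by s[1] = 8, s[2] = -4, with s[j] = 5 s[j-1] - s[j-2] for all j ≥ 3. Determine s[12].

s[3] = 5*(-4) - 8 = -28
s[4] = 5*(-28) - (-4) = -136
s[5] = 5*(-136) - (-28) = -652
s[6] = 5*(-652) - (-136) = -3124
s[7] = 5*(-3124) - (-652) = -14968
s[8] = 5*(-14968) - (-3124) = -71716
s[9] = 5*(-71716) - (-14968) = -343612
s[10] = 5*(-343612) - (-71716) = -1646344
s[11] = 5*(-1646344) - (-343612) = -7888108
s[12] = 5*(-7888108) - (-1646344) = -37794196

-37794196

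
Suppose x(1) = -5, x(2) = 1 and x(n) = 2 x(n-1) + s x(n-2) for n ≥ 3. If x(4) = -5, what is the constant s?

1

x(3) = 2 - 5s
x(4) = 4 - 9s
So 4 - 9s = -5, giving s = 1.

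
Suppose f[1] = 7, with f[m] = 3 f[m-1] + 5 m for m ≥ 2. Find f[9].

f[2] = 3*7 + 10 = 31
f[3] = 3*31 + 15 = 108
f[4] = 3*108 + 20 = 344
f[5] = 3*344 + 25 = 1057
f[6] = 3*1057 + 30 = 3201
f[7] = 3*3201 + 35 = 9638
f[8] = 3*9638 + 40 = 28954
f[9] = 3*28954 + 45 = 86907

86907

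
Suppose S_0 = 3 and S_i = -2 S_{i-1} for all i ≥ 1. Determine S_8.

S_1 = -2(3) = -6
S_2 = -2(-6) = 12
S_3 = -2(12) = -24
S_4 = -2(-24) = 48
S_5 = -2(48) = -96
S_6 = -2(-96) = 192
S_7 = -2(192) = -384
S_8 = -2(-384) = 768

768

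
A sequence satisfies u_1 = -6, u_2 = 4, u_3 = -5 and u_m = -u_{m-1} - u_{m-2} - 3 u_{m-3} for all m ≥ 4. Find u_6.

u_4 = -(-5) - 4 - 3(-6) = 19
u_5 = -19 - (-5) - 3(4) = -26
u_6 = -(-26) - 19 - 3(-5) = 22

22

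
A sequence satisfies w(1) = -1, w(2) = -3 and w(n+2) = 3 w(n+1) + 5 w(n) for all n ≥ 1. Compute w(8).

-17727

w(3) = 3·(-3) + 5·(-1) = -14
w(4) = 3·(-14) + 5·(-3) = -57
w(5) = 3·(-57) + 5·(-14) = -241
w(6) = 3·(-241) + 5·(-57) = -1008
w(7) = 3·(-1008) + 5·(-241) = -4229
w(8) = 3·(-4229) + 5·(-1008) = -17727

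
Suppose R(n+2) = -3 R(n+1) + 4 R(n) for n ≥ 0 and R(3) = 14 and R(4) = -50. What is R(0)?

1

Rearranging, R(n-2) = (R(n) + 3 R(n-1)) / 4.
R(2) = (-50 + 3*14) / 4 = -8/4 = -2
R(1) = (14 + 3*(-2)) / 4 = 8/4 = 2
R(0) = (-2 + 3*2) / 4 = 4/4 = 1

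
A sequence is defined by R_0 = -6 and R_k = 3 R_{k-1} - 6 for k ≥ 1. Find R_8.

-59046

R_1 = 3(-6) - 6 = -24
R_2 = 3(-24) - 6 = -78
R_3 = 3(-78) - 6 = -240
R_4 = 3(-240) - 6 = -726
R_5 = 3(-726) - 6 = -2184
R_6 = 3(-2184) - 6 = -6558
R_7 = 3(-6558) - 6 = -19680
R_8 = 3(-19680) - 6 = -59046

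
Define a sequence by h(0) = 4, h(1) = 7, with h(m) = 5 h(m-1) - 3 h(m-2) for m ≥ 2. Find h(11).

h(2) = 5*7 - 3*4 = 23
h(3) = 5*23 - 3*7 = 94
h(4) = 5*94 - 3*23 = 401
h(5) = 5*401 - 3*94 = 1723
h(6) = 5*1723 - 3*401 = 7412
h(7) = 5*7412 - 3*1723 = 31891
h(8) = 5*31891 - 3*7412 = 137219
h(9) = 5*137219 - 3*31891 = 590422
h(10) = 5*590422 - 3*137219 = 2540453
h(11) = 5*2540453 - 3*590422 = 10930999

10930999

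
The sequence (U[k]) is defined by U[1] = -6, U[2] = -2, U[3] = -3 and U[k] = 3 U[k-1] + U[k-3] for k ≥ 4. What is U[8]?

-1388

U[4] = 3(-3) + (-6) = -15
U[5] = 3(-15) + (-2) = -47
U[6] = 3(-47) + (-3) = -144
U[7] = 3(-144) + (-15) = -447
U[8] = 3(-447) + (-47) = -1388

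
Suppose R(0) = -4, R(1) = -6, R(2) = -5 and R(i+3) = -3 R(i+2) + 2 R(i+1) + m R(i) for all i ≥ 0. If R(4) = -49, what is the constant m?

R(3) = 3 - 4m
R(4) = -19 + 6m
So -19 + 6m = -49, giving m = -5.

-5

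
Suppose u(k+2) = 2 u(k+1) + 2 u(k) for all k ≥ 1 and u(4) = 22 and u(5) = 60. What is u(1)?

Rearranging, u(k-2) = (u(k) - 2 u(k-1)) / 2.
u(3) = (60 - 2*22) / 2 = 16/2 = 8
u(2) = (22 - 2*8) / 2 = 6/2 = 3
u(1) = (8 - 2*3) / 2 = 2/2 = 1

1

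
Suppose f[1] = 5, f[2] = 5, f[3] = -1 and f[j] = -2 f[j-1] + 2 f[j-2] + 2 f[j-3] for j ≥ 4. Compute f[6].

114

f[4] = -2*(-1) + 2*5 + 2*5 = 22
f[5] = -2*22 + 2*(-1) + 2*5 = -36
f[6] = -2*(-36) + 2*22 + 2*(-1) = 114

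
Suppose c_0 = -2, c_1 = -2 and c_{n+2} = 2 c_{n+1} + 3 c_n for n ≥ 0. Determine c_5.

-242

c_2 = 2(-2) + 3(-2) = -10
c_3 = 2(-10) + 3(-2) = -26
c_4 = 2(-26) + 3(-10) = -82
c_5 = 2(-82) + 3(-26) = -242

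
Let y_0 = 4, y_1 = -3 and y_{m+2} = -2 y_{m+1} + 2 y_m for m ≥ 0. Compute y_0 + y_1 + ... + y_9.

y_2 = -2*(-3) + 2*4 = 14
y_3 = -2*14 + 2*(-3) = -34
y_4 = -2*(-34) + 2*14 = 96
y_5 = -2*96 + 2*(-34) = -260
y_6 = -2*(-260) + 2*96 = 712
y_7 = -2*712 + 2*(-260) = -1944
y_8 = -2*(-1944) + 2*712 = 5312
y_9 = -2*5312 + 2*(-1944) = -14512
Sum = 4 + (-3) + 14 + (-34) + 96 + (-260) + 712 + (-1944) + 5312 + (-14512) = -10615

-10615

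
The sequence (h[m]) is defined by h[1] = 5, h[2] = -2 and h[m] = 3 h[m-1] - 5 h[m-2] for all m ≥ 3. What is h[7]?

869

h[3] = 3·(-2) - 5·5 = -31
h[4] = 3·(-31) - 5·(-2) = -83
h[5] = 3·(-83) - 5·(-31) = -94
h[6] = 3·(-94) - 5·(-83) = 133
h[7] = 3·133 - 5·(-94) = 869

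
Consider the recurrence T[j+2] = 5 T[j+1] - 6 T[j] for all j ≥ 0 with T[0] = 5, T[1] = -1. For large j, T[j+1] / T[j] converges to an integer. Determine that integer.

The characteristic equation is r^2 - 5r + 6 = 0, which factors as (r - 3)(r - 2) = 0.
So the roots are 3 and 2. Since |3| > |2| and the coefficient of 3^j is non-zero, the ratio tends to 3.

3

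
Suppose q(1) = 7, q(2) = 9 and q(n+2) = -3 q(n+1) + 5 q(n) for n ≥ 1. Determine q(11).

q(3) = -3·9 + 5·7 = 8
q(4) = -3·8 + 5·9 = 21
q(5) = -3·21 + 5·8 = -23
q(6) = -3·(-23) + 5·21 = 174
q(7) = -3·174 + 5·(-23) = -637
q(8) = -3·(-637) + 5·174 = 2781
q(9) = -3·2781 + 5·(-637) = -11528
q(10) = -3·(-11528) + 5·2781 = 48489
q(11) = -3·48489 + 5·(-11528) = -203107

-203107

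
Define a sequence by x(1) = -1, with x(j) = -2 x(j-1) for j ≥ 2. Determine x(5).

-16

x(2) = -2·(-1) = 2
x(3) = -2·2 = -4
x(4) = -2·(-4) = 8
x(5) = -2·8 = -16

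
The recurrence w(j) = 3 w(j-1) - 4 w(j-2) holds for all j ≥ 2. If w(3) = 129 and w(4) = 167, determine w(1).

Rearranging, w(j-2) = (w(j) - 3 w(j-1)) / -4.
w(2) = (167 - 3·129) / -4 = -220/-4 = 55
w(1) = (129 - 3·55) / -4 = -36/-4 = 9

9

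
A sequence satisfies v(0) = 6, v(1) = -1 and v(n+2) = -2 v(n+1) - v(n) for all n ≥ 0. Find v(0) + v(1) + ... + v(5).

v(2) = -2(-1) - 6 = -4
v(3) = -2(-4) - (-1) = 9
v(4) = -2(9) - (-4) = -14
v(5) = -2(-14) - 9 = 19
Sum = 6 + (-1) + (-4) + 9 + (-14) + 19 = 15

15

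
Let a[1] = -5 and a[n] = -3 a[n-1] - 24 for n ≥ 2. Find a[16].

The fixed point is -24/(1 + 3) = -6, so a[n] + 6 = -3(a[n-1] + 6).
Hence a[n] = 1·(-3)^{n-1} - 6.
a[16] = 1·(-3)^{15} - 6 = 1·-14348907 - 6 = -14348913.

-14348913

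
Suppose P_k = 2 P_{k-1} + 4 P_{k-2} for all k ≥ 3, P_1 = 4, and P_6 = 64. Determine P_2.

Let P_2 = y.
P_3 = 16 + 2y
P_4 = 32 + 8y
P_5 = 128 + 24y
P_6 = 384 + 80y
So 384 + 80y = 64, giving y = -4.

-4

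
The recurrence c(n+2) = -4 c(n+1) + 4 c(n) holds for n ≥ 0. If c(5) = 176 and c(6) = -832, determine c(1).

Rearranging, c(n-2) = (c(n) + 4 c(n-1)) / 4.
c(4) = (-832 + 4*176) / 4 = -128/4 = -32
c(3) = (176 + 4*(-32)) / 4 = 48/4 = 12
c(2) = (-32 + 4*12) / 4 = 16/4 = 4
c(1) = (12 + 4*4) / 4 = 28/4 = 7

7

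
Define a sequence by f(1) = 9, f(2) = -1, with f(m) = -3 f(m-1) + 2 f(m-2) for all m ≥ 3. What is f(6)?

-841

f(3) = -3·(-1) + 2·9 = 21
f(4) = -3·21 + 2·(-1) = -65
f(5) = -3·(-65) + 2·21 = 237
f(6) = -3·237 + 2·(-65) = -841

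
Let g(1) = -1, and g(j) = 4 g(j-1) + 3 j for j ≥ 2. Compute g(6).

1358

g(2) = 4(-1) + 6 = 2
g(3) = 4(2) + 9 = 17
g(4) = 4(17) + 12 = 80
g(5) = 4(80) + 15 = 335
g(6) = 4(335) + 18 = 1358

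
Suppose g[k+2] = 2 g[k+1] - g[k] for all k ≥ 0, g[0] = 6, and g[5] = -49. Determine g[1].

Let g[1] = w.
g[2] = -6 + 2w
g[3] = -12 + 3w
g[4] = -18 + 4w
g[5] = -24 + 5w
So -24 + 5w = -49, giving w = -5.

-5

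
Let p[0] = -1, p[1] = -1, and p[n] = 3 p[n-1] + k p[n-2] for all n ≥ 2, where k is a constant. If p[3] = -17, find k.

2

p[2] = -3 - k
p[3] = -9 - 4k
So -9 - 4k = -17, giving k = 2.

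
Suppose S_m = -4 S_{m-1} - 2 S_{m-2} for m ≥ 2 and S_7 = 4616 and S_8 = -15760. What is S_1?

3

Rearranging, S_{m-2} = (S_m + 4 S_{m-1}) / -2.
S_6 = (-15760 + 4·4616) / -2 = 2704/-2 = -1352
S_5 = (4616 + 4·(-1352)) / -2 = -792/-2 = 396
S_4 = (-1352 + 4·396) / -2 = 232/-2 = -116
S_3 = (396 + 4·(-116)) / -2 = -68/-2 = 34
S_2 = (-116 + 4·34) / -2 = 20/-2 = -10
S_1 = (34 + 4·(-10)) / -2 = -6/-2 = 3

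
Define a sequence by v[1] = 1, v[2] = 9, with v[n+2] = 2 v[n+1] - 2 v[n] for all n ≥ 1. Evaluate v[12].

v[3] = 2·9 - 2·1 = 16
v[4] = 2·16 - 2·9 = 14
v[5] = 2·14 - 2·16 = -4
v[6] = 2·(-4) - 2·14 = -36
v[7] = 2·(-36) - 2·(-4) = -64
v[8] = 2·(-64) - 2·(-36) = -56
v[9] = 2·(-56) - 2·(-64) = 16
v[10] = 2·16 - 2·(-56) = 144
v[11] = 2·144 - 2·16 = 256
v[12] = 2·256 - 2·144 = 224

224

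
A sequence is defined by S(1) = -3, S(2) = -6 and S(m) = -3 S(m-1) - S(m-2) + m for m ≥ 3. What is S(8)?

S(3) = -3(-6) - (-3) + 3 = 24
S(4) = -3(24) - (-6) + 4 = -62
S(5) = -3(-62) - 24 + 5 = 167
S(6) = -3(167) - (-62) + 6 = -433
S(7) = -3(-433) - 167 + 7 = 1139
S(8) = -3(1139) - (-433) + 8 = -2976

-2976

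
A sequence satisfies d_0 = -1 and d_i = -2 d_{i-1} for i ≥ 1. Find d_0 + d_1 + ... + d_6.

-43

d_1 = -2*(-1) = 2
d_2 = -2*2 = -4
d_3 = -2*(-4) = 8
d_4 = -2*8 = -16
d_5 = -2*(-16) = 32
d_6 = -2*32 = -64
Sum = (-1) + 2 + (-4) + 8 + (-16) + 32 + (-64) = -43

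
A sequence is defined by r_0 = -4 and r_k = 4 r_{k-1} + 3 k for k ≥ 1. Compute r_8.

r_1 = 4*(-4) + 3 = -13
r_2 = 4*(-13) + 6 = -46
r_3 = 4*(-46) + 9 = -175
r_4 = 4*(-175) + 12 = -688
r_5 = 4*(-688) + 15 = -2737
r_6 = 4*(-2737) + 18 = -10930
r_7 = 4*(-10930) + 21 = -43699
r_8 = 4*(-43699) + 24 = -174772

-174772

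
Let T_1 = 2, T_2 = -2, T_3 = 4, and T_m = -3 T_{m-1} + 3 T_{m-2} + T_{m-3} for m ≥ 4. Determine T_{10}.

-42226

T_4 = -3·4 + 3·(-2) + 2 = -16
T_5 = -3·(-16) + 3·4 + (-2) = 58
T_6 = -3·58 + 3·(-16) + 4 = -218
T_7 = -3·(-218) + 3·58 + (-16) = 812
T_8 = -3·812 + 3·(-218) + 58 = -3032
T_9 = -3·(-3032) + 3·812 + (-218) = 11314
T_{10} = -3·11314 + 3·(-3032) + 812 = -42226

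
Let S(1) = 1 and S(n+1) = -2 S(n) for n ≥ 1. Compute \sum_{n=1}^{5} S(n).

S(2) = -2·1 = -2
S(3) = -2·(-2) = 4
S(4) = -2·4 = -8
S(5) = -2·(-8) = 16
Sum = 1 + (-2) + 4 + (-8) + 16 = 11

11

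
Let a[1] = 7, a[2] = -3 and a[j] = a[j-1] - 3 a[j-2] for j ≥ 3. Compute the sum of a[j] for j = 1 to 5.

a[3] = (-3) - 3(7) = -24
a[4] = (-24) - 3(-3) = -15
a[5] = (-15) - 3(-24) = 57
Sum = 7 + (-3) + (-24) + (-15) + 57 = 22

22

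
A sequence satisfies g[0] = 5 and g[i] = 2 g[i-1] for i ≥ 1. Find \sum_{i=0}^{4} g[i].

155

g[1] = 2·5 = 10
g[2] = 2·10 = 20
g[3] = 2·20 = 40
g[4] = 2·40 = 80
Sum = 5 + 10 + 20 + 40 + 80 = 155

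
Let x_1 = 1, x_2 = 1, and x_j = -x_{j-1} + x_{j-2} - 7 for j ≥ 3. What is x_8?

x_3 = -1 + 1 - 7 = -7
x_4 = -(-7) + 1 - 7 = 1
x_5 = -1 + (-7) - 7 = -15
x_6 = -(-15) + 1 - 7 = 9
x_7 = -9 + (-15) - 7 = -31
x_8 = -(-31) + 9 - 7 = 33

33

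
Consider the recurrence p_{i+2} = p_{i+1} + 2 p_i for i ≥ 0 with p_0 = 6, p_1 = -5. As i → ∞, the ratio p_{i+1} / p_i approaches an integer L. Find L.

2

The characteristic equation is r^2 - r - 2 = 0, which factors as (r - 2)(r + 1) = 0.
So the roots are 2 and -1. Since |2| > |-1| and the coefficient of 2^i is non-zero, the ratio tends to 2.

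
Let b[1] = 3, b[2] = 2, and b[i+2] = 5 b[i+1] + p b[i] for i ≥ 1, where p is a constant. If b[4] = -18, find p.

-4

b[3] = 10 + 3p
b[4] = 50 + 17p
So 50 + 17p = -18, giving p = -4.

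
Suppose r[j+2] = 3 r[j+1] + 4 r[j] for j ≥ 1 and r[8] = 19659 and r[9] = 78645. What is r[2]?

3

Rearranging, r[j-2] = (r[j] - 3 r[j-1]) / 4.
r[7] = (78645 - 3*19659) / 4 = 19668/4 = 4917
r[6] = (19659 - 3*4917) / 4 = 4908/4 = 1227
r[5] = (4917 - 3*1227) / 4 = 1236/4 = 309
r[4] = (1227 - 3*309) / 4 = 300/4 = 75
r[3] = (309 - 3*75) / 4 = 84/4 = 21
r[2] = (75 - 3*21) / 4 = 12/4 = 3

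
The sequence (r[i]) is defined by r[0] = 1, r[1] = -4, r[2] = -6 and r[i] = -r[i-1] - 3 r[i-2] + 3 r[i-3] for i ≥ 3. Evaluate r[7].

-21

r[3] = -(-6) - 3*(-4) + 3*1 = 21
r[4] = -21 - 3*(-6) + 3*(-4) = -15
r[5] = -(-15) - 3*21 + 3*(-6) = -66
r[6] = -(-66) - 3*(-15) + 3*21 = 174
r[7] = -174 - 3*(-66) + 3*(-15) = -21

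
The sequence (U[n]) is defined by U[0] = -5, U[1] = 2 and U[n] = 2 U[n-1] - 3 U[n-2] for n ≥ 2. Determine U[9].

U[2] = 2(2) - 3(-5) = 19
U[3] = 2(19) - 3(2) = 32
U[4] = 2(32) - 3(19) = 7
U[5] = 2(7) - 3(32) = -82
U[6] = 2(-82) - 3(7) = -185
U[7] = 2(-185) - 3(-82) = -124
U[8] = 2(-124) - 3(-185) = 307
U[9] = 2(307) - 3(-124) = 986

986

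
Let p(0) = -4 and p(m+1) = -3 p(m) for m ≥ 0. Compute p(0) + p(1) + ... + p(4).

p(1) = -3(-4) = 12
p(2) = -3(12) = -36
p(3) = -3(-36) = 108
p(4) = -3(108) = -324
Sum = (-4) + 12 + (-36) + 108 + (-324) = -244

-244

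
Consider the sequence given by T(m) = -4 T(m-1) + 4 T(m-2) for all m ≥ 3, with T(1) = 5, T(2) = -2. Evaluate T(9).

T(3) = -4·(-2) + 4·5 = 28
T(4) = -4·28 + 4·(-2) = -120
T(5) = -4·(-120) + 4·28 = 592
T(6) = -4·592 + 4·(-120) = -2848
T(7) = -4·(-2848) + 4·592 = 13760
T(8) = -4·13760 + 4·(-2848) = -66432
T(9) = -4·(-66432) + 4·13760 = 320768

320768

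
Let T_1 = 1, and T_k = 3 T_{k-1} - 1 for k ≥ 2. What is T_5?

T_2 = 3·1 - 1 = 2
T_3 = 3·2 - 1 = 5
T_4 = 3·5 - 1 = 14
T_5 = 3·14 - 1 = 41

41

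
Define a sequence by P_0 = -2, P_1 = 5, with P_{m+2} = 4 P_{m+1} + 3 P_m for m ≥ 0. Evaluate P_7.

P_2 = 4·5 + 3·(-2) = 14
P_3 = 4·14 + 3·5 = 71
P_4 = 4·71 + 3·14 = 326
P_5 = 4·326 + 3·71 = 1517
P_6 = 4·1517 + 3·326 = 7046
P_7 = 4·7046 + 3·1517 = 32735

32735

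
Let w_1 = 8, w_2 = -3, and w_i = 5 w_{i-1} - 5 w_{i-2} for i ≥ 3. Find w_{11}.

-2415625

w_3 = 5(-3) - 5(8) = -55
w_4 = 5(-55) - 5(-3) = -260
w_5 = 5(-260) - 5(-55) = -1025
w_6 = 5(-1025) - 5(-260) = -3825
w_7 = 5(-3825) - 5(-1025) = -14000
w_8 = 5(-14000) - 5(-3825) = -50875
w_9 = 5(-50875) - 5(-14000) = -184375
w_{10} = 5(-184375) - 5(-50875) = -667500
w_{11} = 5(-667500) - 5(-184375) = -2415625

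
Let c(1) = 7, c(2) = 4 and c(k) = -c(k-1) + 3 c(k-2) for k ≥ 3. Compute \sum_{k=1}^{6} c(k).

8

c(3) = -4 + 3·7 = 17
c(4) = -17 + 3·4 = -5
c(5) = -(-5) + 3·17 = 56
c(6) = -56 + 3·(-5) = -71
Sum = 7 + 4 + 17 + (-5) + 56 + (-71) = 8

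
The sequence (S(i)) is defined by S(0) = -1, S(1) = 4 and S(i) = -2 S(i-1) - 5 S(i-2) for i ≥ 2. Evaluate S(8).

23

S(2) = -2·4 - 5·(-1) = -3
S(3) = -2·(-3) - 5·4 = -14
S(4) = -2·(-14) - 5·(-3) = 43
S(5) = -2·43 - 5·(-14) = -16
S(6) = -2·(-16) - 5·43 = -183
S(7) = -2·(-183) - 5·(-16) = 446
S(8) = -2·446 - 5·(-183) = 23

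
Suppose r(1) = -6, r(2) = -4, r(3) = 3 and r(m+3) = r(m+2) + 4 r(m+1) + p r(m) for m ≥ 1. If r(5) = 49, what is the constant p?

r(4) = -13 - 6p
r(5) = -1 - 10p
So -1 - 10p = 49, giving p = -5.

-5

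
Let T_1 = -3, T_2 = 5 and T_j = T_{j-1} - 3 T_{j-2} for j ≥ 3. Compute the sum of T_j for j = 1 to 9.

T_3 = 5 - 3·(-3) = 14
T_4 = 14 - 3·5 = -1
T_5 = (-1) - 3·14 = -43
T_6 = (-43) - 3·(-1) = -40
T_7 = (-40) - 3·(-43) = 89
T_8 = 89 - 3·(-40) = 209
T_9 = 209 - 3·89 = -58
Sum = (-3) + 5 + 14 + (-1) + (-43) + (-40) + 89 + 209 + (-58) = 172

172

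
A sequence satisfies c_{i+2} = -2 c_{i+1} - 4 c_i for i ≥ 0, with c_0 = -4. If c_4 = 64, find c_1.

Let c_1 = w.
c_2 = 16 - 2w
c_3 = -32
c_4 = 8w
So 8w = 64, giving w = 8.

8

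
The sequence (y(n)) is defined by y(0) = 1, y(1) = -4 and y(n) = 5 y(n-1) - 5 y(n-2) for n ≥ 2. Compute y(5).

-1475

y(2) = 5(-4) - 5(1) = -25
y(3) = 5(-25) - 5(-4) = -105
y(4) = 5(-105) - 5(-25) = -400
y(5) = 5(-400) - 5(-105) = -1475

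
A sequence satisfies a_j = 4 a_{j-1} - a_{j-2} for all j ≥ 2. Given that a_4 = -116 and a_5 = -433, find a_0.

Rearranging, a_{j-2} = -(a_j - 4 a_{j-1}).
a_3 = -(-433 - 4·(-116)) = -31
a_2 = -(-116 - 4·(-31)) = -8
a_1 = -(-31 - 4·(-8)) = -1
a_0 = -(-8 - 4·(-1)) = 4

4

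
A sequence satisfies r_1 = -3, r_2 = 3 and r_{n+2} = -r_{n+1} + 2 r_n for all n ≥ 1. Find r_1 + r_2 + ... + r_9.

-351

r_3 = -3 + 2*(-3) = -9
r_4 = -(-9) + 2*3 = 15
r_5 = -15 + 2*(-9) = -33
r_6 = -(-33) + 2*15 = 63
r_7 = -63 + 2*(-33) = -129
r_8 = -(-129) + 2*63 = 255
r_9 = -255 + 2*(-129) = -513
Sum = (-3) + 3 + (-9) + 15 + (-33) + 63 + (-129) + 255 + (-513) = -351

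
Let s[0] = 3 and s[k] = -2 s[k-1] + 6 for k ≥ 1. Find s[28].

268435458

The fixed point is 6/(1 + 2) = 2, so s[k] - 2 = -2(s[k-1] - 2).
Hence s[k] = 1·(-2)^k + 2.
s[28] = 1·(-2)^{28} + 2 = 1·268435456 + 2 = 268435458.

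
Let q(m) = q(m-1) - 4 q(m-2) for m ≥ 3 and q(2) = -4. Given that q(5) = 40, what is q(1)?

Let q(1) = y.
q(3) = -4 - 4y
q(4) = 12 - 4y
q(5) = 28 + 12y
So 28 + 12y = 40, giving y = 1.

1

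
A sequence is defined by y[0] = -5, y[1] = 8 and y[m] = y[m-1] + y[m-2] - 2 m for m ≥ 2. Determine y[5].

-17

y[2] = 8 + (-5) - 4 = -1
y[3] = (-1) + 8 - 6 = 1
y[4] = 1 + (-1) - 8 = -8
y[5] = (-8) + 1 - 10 = -17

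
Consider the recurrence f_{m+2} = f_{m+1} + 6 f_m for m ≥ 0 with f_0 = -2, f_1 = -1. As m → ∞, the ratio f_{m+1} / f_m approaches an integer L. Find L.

3

The characteristic equation is r^2 - r - 6 = 0, which factors as (r - 3)(r + 2) = 0.
So the roots are 3 and -2. Since |3| > |-2| and the coefficient of 3^m is non-zero, the ratio tends to 3.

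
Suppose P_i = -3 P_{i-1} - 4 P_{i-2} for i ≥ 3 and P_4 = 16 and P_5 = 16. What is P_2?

Rearranging, P_{i-2} = (P_i + 3 P_{i-1}) / -4.
P_3 = (16 + 3*16) / -4 = 64/-4 = -16
P_2 = (16 + 3*(-16)) / -4 = -32/-4 = 8

8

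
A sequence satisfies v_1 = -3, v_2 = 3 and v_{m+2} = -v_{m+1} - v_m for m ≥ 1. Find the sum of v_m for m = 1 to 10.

-3

v_3 = -3 - (-3) = 0
v_4 = -0 - 3 = -3
v_5 = -(-3) - 0 = 3
v_6 = -3 - (-3) = 0
v_7 = -0 - 3 = -3
v_8 = -(-3) - 0 = 3
v_9 = -3 - (-3) = 0
v_{10} = -0 - 3 = -3
Sum = (-3) + 3 + 0 + (-3) + 3 + 0 + (-3) + 3 + 0 + (-3) = -3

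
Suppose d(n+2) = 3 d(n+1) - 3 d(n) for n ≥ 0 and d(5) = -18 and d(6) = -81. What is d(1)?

Rearranging, d(n-2) = (d(n) - 3 d(n-1)) / -3.
d(4) = (-81 - 3·(-18)) / -3 = -27/-3 = 9
d(3) = (-18 - 3·9) / -3 = -45/-3 = 15
d(2) = (9 - 3·15) / -3 = -36/-3 = 12
d(1) = (15 - 3·12) / -3 = -21/-3 = 7

7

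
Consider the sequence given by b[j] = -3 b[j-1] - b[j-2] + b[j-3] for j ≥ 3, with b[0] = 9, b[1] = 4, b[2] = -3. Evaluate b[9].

3052

b[3] = -3(-3) - 4 + 9 = 14
b[4] = -3(14) - (-3) + 4 = -35
b[5] = -3(-35) - 14 + (-3) = 88
b[6] = -3(88) - (-35) + 14 = -215
b[7] = -3(-215) - 88 + (-35) = 522
b[8] = -3(522) - (-215) + 88 = -1263
b[9] = -3(-1263) - 522 + (-215) = 3052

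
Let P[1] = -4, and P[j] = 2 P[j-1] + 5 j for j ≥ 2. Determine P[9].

P[2] = 2*(-4) + 10 = 2
P[3] = 2*2 + 15 = 19
P[4] = 2*19 + 20 = 58
P[5] = 2*58 + 25 = 141
P[6] = 2*141 + 30 = 312
P[7] = 2*312 + 35 = 659
P[8] = 2*659 + 40 = 1358
P[9] = 2*1358 + 45 = 2761

2761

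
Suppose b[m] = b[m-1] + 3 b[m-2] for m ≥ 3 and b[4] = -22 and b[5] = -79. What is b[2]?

Rearranging, b[m-2] = (b[m] - b[m-1]) / 3.
b[3] = (-79 - (-22)) / 3 = -57/3 = -19
b[2] = (-22 - (-19)) / 3 = -3/3 = -1

-1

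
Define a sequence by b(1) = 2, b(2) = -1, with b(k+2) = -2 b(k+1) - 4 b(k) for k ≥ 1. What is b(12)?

-3072

b(3) = -2(-1) - 4(2) = -6
b(4) = -2(-6) - 4(-1) = 16
b(5) = -2(16) - 4(-6) = -8
b(6) = -2(-8) - 4(16) = -48
b(7) = -2(-48) - 4(-8) = 128
b(8) = -2(128) - 4(-48) = -64
b(9) = -2(-64) - 4(128) = -384
b(10) = -2(-384) - 4(-64) = 1024
b(11) = -2(1024) - 4(-384) = -512
b(12) = -2(-512) - 4(1024) = -3072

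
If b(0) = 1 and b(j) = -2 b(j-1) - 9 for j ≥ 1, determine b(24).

The fixed point is -9/(1 + 2) = -3, so b(j) + 3 = -2(b(j-1) + 3).
Hence b(j) = 4·(-2)^j - 3.
b(24) = 4·(-2)^{24} - 3 = 4·16777216 - 3 = 67108861.

67108861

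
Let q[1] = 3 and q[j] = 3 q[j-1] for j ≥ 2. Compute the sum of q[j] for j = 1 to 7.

3279

q[2] = 3·3 = 9
q[3] = 3·9 = 27
q[4] = 3·27 = 81
q[5] = 3·81 = 243
q[6] = 3·243 = 729
q[7] = 3·729 = 2187
Sum = 3 + 9 + 27 + 81 + 243 + 729 + 2187 = 3279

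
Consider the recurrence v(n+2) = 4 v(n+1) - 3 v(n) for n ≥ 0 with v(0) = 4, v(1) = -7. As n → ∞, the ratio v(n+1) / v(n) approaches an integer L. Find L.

The characteristic equation is r^2 - 4r + 3 = 0, which factors as (r - 3)(r - 1) = 0.
So the roots are 3 and 1. Since |3| > |1| and the coefficient of 3^n is non-zero, the ratio tends to 3.

3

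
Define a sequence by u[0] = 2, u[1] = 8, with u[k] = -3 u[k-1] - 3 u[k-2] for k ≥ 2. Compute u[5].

126

u[2] = -3*8 - 3*2 = -30
u[3] = -3*(-30) - 3*8 = 66
u[4] = -3*66 - 3*(-30) = -108
u[5] = -3*(-108) - 3*66 = 126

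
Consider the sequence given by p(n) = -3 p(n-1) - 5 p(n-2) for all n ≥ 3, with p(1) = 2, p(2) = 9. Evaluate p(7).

938

p(3) = -3(9) - 5(2) = -37
p(4) = -3(-37) - 5(9) = 66
p(5) = -3(66) - 5(-37) = -13
p(6) = -3(-13) - 5(66) = -291
p(7) = -3(-291) - 5(-13) = 938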